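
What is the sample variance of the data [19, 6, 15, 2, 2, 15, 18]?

55.3333

Step 1: Compute the mean: (19 + 6 + 15 + 2 + 2 + 15 + 18) / 7 = 11
Step 2: Compute squared deviations from the mean:
  (19 - 11)^2 = 64
  (6 - 11)^2 = 25
  (15 - 11)^2 = 16
  (2 - 11)^2 = 81
  (2 - 11)^2 = 81
  (15 - 11)^2 = 16
  (18 - 11)^2 = 49
Step 3: Sum of squared deviations = 332
Step 4: Sample variance = 332 / 6 = 55.3333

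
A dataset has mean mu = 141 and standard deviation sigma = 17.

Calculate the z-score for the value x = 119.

-1.2941

Step 1: Recall the z-score formula: z = (x - mu) / sigma
Step 2: Substitute values: z = (119 - 141) / 17
Step 3: z = -22 / 17 = -1.2941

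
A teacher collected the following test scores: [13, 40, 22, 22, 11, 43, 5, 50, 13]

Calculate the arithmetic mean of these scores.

24.3333

Step 1: Sum all values: 13 + 40 + 22 + 22 + 11 + 43 + 5 + 50 + 13 = 219
Step 2: Count the number of values: n = 9
Step 3: Mean = sum / n = 219 / 9 = 24.3333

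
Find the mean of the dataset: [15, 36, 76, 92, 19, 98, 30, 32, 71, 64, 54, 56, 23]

51.2308

Step 1: Sum all values: 15 + 36 + 76 + 92 + 19 + 98 + 30 + 32 + 71 + 64 + 54 + 56 + 23 = 666
Step 2: Count the number of values: n = 13
Step 3: Mean = sum / n = 666 / 13 = 51.2308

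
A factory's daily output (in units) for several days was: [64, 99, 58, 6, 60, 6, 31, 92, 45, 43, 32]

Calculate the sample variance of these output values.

913.8182

Step 1: Compute the mean: (64 + 99 + 58 + 6 + 60 + 6 + 31 + 92 + 45 + 43 + 32) / 11 = 48.7273
Step 2: Compute squared deviations from the mean:
  (64 - 48.7273)^2 = 233.2562
  (99 - 48.7273)^2 = 2527.3471
  (58 - 48.7273)^2 = 85.9835
  (6 - 48.7273)^2 = 1825.6198
  (60 - 48.7273)^2 = 127.0744
  (6 - 48.7273)^2 = 1825.6198
  (31 - 48.7273)^2 = 314.2562
  (92 - 48.7273)^2 = 1872.5289
  (45 - 48.7273)^2 = 13.8926
  (43 - 48.7273)^2 = 32.8017
  (32 - 48.7273)^2 = 279.8017
Step 3: Sum of squared deviations = 9138.1818
Step 4: Sample variance = 9138.1818 / 10 = 913.8182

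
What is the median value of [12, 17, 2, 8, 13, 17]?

12.5

Step 1: Sort the data in ascending order: [2, 8, 12, 13, 17, 17]
Step 2: The number of values is n = 6.
Step 3: Since n is even, the median is the average of positions 3 and 4:
  Median = (12 + 13) / 2 = 12.5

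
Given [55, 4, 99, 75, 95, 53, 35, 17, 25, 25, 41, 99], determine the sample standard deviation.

33.307

Step 1: Compute the mean: 51.9167
Step 2: Sum of squared deviations from the mean: 12202.9167
Step 3: Sample variance = 12202.9167 / 11 = 1109.3561
Step 4: Standard deviation = sqrt(1109.3561) = 33.307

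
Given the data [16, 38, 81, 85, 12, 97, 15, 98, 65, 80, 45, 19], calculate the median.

55

Step 1: Sort the data in ascending order: [12, 15, 16, 19, 38, 45, 65, 80, 81, 85, 97, 98]
Step 2: The number of values is n = 12.
Step 3: Since n is even, the median is the average of positions 6 and 7:
  Median = (45 + 65) / 2 = 55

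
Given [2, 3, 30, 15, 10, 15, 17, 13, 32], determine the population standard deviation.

9.7727

Step 1: Compute the mean: 15.2222
Step 2: Sum of squared deviations from the mean: 859.5556
Step 3: Population variance = 859.5556 / 9 = 95.5062
Step 4: Standard deviation = sqrt(95.5062) = 9.7727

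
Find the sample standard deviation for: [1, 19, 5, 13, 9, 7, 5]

5.9682

Step 1: Compute the mean: 8.4286
Step 2: Sum of squared deviations from the mean: 213.7143
Step 3: Sample variance = 213.7143 / 6 = 35.619
Step 4: Standard deviation = sqrt(35.619) = 5.9682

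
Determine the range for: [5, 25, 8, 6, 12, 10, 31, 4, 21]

27

Step 1: Identify the maximum value: max = 31
Step 2: Identify the minimum value: min = 4
Step 3: Range = max - min = 31 - 4 = 27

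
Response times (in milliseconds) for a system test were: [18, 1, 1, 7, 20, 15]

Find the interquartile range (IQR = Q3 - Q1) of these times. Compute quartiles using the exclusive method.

17.5

Step 1: Sort the data: [1, 1, 7, 15, 18, 20]
Step 2: n = 6
Step 3: Using the exclusive quartile method:
  Q1 = 1
  Q2 (median) = 11
  Q3 = 18.5
  IQR = Q3 - Q1 = 18.5 - 1 = 17.5
Step 4: IQR = 17.5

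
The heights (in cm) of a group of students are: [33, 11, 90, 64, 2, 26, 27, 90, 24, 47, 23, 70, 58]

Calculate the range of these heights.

88

Step 1: Identify the maximum value: max = 90
Step 2: Identify the minimum value: min = 2
Step 3: Range = max - min = 90 - 2 = 88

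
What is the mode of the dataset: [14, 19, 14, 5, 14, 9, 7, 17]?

14

Step 1: Count the frequency of each value:
  5: appears 1 time(s)
  7: appears 1 time(s)
  9: appears 1 time(s)
  14: appears 3 time(s)
  17: appears 1 time(s)
  19: appears 1 time(s)
Step 2: The value 14 appears most frequently (3 times).
Step 3: Mode = 14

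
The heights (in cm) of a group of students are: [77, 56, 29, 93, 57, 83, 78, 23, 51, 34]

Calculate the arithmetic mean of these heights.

58.1

Step 1: Sum all values: 77 + 56 + 29 + 93 + 57 + 83 + 78 + 23 + 51 + 34 = 581
Step 2: Count the number of values: n = 10
Step 3: Mean = sum / n = 581 / 10 = 58.1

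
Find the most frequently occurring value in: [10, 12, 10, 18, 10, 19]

10

Step 1: Count the frequency of each value:
  10: appears 3 time(s)
  12: appears 1 time(s)
  18: appears 1 time(s)
  19: appears 1 time(s)
Step 2: The value 10 appears most frequently (3 times).
Step 3: Mode = 10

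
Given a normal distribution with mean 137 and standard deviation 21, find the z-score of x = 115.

-1.0476

Step 1: Recall the z-score formula: z = (x - mu) / sigma
Step 2: Substitute values: z = (115 - 137) / 21
Step 3: z = -22 / 21 = -1.0476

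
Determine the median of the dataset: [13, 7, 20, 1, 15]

13

Step 1: Sort the data in ascending order: [1, 7, 13, 15, 20]
Step 2: The number of values is n = 5.
Step 3: Since n is odd, the median is the middle value at position 3: 13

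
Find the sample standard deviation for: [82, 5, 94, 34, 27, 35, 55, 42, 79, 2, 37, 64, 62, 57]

27.3754

Step 1: Compute the mean: 48.2143
Step 2: Sum of squared deviations from the mean: 9742.3571
Step 3: Sample variance = 9742.3571 / 13 = 749.4121
Step 4: Standard deviation = sqrt(749.4121) = 27.3754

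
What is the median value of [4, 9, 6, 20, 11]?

9

Step 1: Sort the data in ascending order: [4, 6, 9, 11, 20]
Step 2: The number of values is n = 5.
Step 3: Since n is odd, the median is the middle value at position 3: 9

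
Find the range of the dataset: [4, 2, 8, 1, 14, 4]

13

Step 1: Identify the maximum value: max = 14
Step 2: Identify the minimum value: min = 1
Step 3: Range = max - min = 14 - 1 = 13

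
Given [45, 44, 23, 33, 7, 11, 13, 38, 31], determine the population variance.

183.7284

Step 1: Compute the mean: (45 + 44 + 23 + 33 + 7 + 11 + 13 + 38 + 31) / 9 = 27.2222
Step 2: Compute squared deviations from the mean:
  (45 - 27.2222)^2 = 316.0494
  (44 - 27.2222)^2 = 281.4938
  (23 - 27.2222)^2 = 17.8272
  (33 - 27.2222)^2 = 33.3827
  (7 - 27.2222)^2 = 408.9383
  (11 - 27.2222)^2 = 263.1605
  (13 - 27.2222)^2 = 202.2716
  (38 - 27.2222)^2 = 116.1605
  (31 - 27.2222)^2 = 14.2716
Step 3: Sum of squared deviations = 1653.5556
Step 4: Population variance = 1653.5556 / 9 = 183.7284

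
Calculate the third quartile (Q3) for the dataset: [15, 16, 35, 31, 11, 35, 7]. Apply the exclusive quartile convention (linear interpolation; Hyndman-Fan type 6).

35

Step 1: Sort the data: [7, 11, 15, 16, 31, 35, 35]
Step 2: n = 7
Step 3: Using the exclusive quartile method:
  Q1 = 11
  Q2 (median) = 16
  Q3 = 35
  IQR = Q3 - Q1 = 35 - 11 = 24
Step 4: Q3 = 35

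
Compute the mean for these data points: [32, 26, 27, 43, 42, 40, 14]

32

Step 1: Sum all values: 32 + 26 + 27 + 43 + 42 + 40 + 14 = 224
Step 2: Count the number of values: n = 7
Step 3: Mean = sum / n = 224 / 7 = 32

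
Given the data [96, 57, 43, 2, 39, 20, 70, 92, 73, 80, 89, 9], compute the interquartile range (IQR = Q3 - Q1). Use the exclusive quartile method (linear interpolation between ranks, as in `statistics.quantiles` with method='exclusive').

62

Step 1: Sort the data: [2, 9, 20, 39, 43, 57, 70, 73, 80, 89, 92, 96]
Step 2: n = 12
Step 3: Using the exclusive quartile method:
  Q1 = 24.75
  Q2 (median) = 63.5
  Q3 = 86.75
  IQR = Q3 - Q1 = 86.75 - 24.75 = 62
Step 4: IQR = 62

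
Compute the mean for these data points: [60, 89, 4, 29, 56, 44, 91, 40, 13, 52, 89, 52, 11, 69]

49.9286

Step 1: Sum all values: 60 + 89 + 4 + 29 + 56 + 44 + 91 + 40 + 13 + 52 + 89 + 52 + 11 + 69 = 699
Step 2: Count the number of values: n = 14
Step 3: Mean = sum / n = 699 / 14 = 49.9286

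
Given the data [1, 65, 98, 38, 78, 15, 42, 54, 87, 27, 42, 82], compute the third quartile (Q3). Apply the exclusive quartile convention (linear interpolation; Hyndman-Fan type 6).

81

Step 1: Sort the data: [1, 15, 27, 38, 42, 42, 54, 65, 78, 82, 87, 98]
Step 2: n = 12
Step 3: Using the exclusive quartile method:
  Q1 = 29.75
  Q2 (median) = 48
  Q3 = 81
  IQR = Q3 - Q1 = 81 - 29.75 = 51.25
Step 4: Q3 = 81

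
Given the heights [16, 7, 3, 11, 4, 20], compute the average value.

10.1667

Step 1: Sum all values: 16 + 7 + 3 + 11 + 4 + 20 = 61
Step 2: Count the number of values: n = 6
Step 3: Mean = sum / n = 61 / 6 = 10.1667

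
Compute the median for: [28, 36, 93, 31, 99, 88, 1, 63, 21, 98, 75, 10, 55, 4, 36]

36

Step 1: Sort the data in ascending order: [1, 4, 10, 21, 28, 31, 36, 36, 55, 63, 75, 88, 93, 98, 99]
Step 2: The number of values is n = 15.
Step 3: Since n is odd, the median is the middle value at position 8: 36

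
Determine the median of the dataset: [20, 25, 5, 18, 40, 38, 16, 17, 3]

18

Step 1: Sort the data in ascending order: [3, 5, 16, 17, 18, 20, 25, 38, 40]
Step 2: The number of values is n = 9.
Step 3: Since n is odd, the median is the middle value at position 5: 18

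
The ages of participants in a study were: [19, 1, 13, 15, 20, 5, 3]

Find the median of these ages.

13

Step 1: Sort the data in ascending order: [1, 3, 5, 13, 15, 19, 20]
Step 2: The number of values is n = 7.
Step 3: Since n is odd, the median is the middle value at position 4: 13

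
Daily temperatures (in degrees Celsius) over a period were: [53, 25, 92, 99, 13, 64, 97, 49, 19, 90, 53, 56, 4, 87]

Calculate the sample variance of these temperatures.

1072.0275

Step 1: Compute the mean: (53 + 25 + 92 + 99 + 13 + 64 + 97 + 49 + 19 + 90 + 53 + 56 + 4 + 87) / 14 = 57.2143
Step 2: Compute squared deviations from the mean:
  (53 - 57.2143)^2 = 17.7602
  (25 - 57.2143)^2 = 1037.7602
  (92 - 57.2143)^2 = 1210.0459
  (99 - 57.2143)^2 = 1746.0459
  (13 - 57.2143)^2 = 1954.9031
  (64 - 57.2143)^2 = 46.0459
  (97 - 57.2143)^2 = 1582.9031
  (49 - 57.2143)^2 = 67.4745
  (19 - 57.2143)^2 = 1460.3316
  (90 - 57.2143)^2 = 1074.9031
  (53 - 57.2143)^2 = 17.7602
  (56 - 57.2143)^2 = 1.4745
  (4 - 57.2143)^2 = 2831.7602
  (87 - 57.2143)^2 = 887.1888
Step 3: Sum of squared deviations = 13936.3571
Step 4: Sample variance = 13936.3571 / 13 = 1072.0275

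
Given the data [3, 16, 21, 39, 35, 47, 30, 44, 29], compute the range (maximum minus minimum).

44

Step 1: Identify the maximum value: max = 47
Step 2: Identify the minimum value: min = 3
Step 3: Range = max - min = 47 - 3 = 44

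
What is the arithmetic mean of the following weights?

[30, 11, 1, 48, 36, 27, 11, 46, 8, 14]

23.2

Step 1: Sum all values: 30 + 11 + 1 + 48 + 36 + 27 + 11 + 46 + 8 + 14 = 232
Step 2: Count the number of values: n = 10
Step 3: Mean = sum / n = 232 / 10 = 23.2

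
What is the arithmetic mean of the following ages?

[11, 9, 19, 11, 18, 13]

13.5

Step 1: Sum all values: 11 + 9 + 19 + 11 + 18 + 13 = 81
Step 2: Count the number of values: n = 6
Step 3: Mean = sum / n = 81 / 6 = 13.5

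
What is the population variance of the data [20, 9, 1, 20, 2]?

69.04

Step 1: Compute the mean: (20 + 9 + 1 + 20 + 2) / 5 = 10.4
Step 2: Compute squared deviations from the mean:
  (20 - 10.4)^2 = 92.16
  (9 - 10.4)^2 = 1.96
  (1 - 10.4)^2 = 88.36
  (20 - 10.4)^2 = 92.16
  (2 - 10.4)^2 = 70.56
Step 3: Sum of squared deviations = 345.2
Step 4: Population variance = 345.2 / 5 = 69.04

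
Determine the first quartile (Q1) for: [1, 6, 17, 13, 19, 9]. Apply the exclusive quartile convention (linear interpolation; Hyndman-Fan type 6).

4.75

Step 1: Sort the data: [1, 6, 9, 13, 17, 19]
Step 2: n = 6
Step 3: Using the exclusive quartile method:
  Q1 = 4.75
  Q2 (median) = 11
  Q3 = 17.5
  IQR = Q3 - Q1 = 17.5 - 4.75 = 12.75
Step 4: Q1 = 4.75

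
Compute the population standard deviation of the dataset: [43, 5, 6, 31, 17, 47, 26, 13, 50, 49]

16.965

Step 1: Compute the mean: 28.7
Step 2: Sum of squared deviations from the mean: 2878.1
Step 3: Population variance = 2878.1 / 10 = 287.81
Step 4: Standard deviation = sqrt(287.81) = 16.965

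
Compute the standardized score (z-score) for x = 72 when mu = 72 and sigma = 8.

0

Step 1: Recall the z-score formula: z = (x - mu) / sigma
Step 2: Substitute values: z = (72 - 72) / 8
Step 3: z = 0 / 8 = 0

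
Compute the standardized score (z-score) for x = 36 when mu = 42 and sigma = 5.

-1.2

Step 1: Recall the z-score formula: z = (x - mu) / sigma
Step 2: Substitute values: z = (36 - 42) / 5
Step 3: z = -6 / 5 = -1.2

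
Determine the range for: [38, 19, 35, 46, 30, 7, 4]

42

Step 1: Identify the maximum value: max = 46
Step 2: Identify the minimum value: min = 4
Step 3: Range = max - min = 46 - 4 = 42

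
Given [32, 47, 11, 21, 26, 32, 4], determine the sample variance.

205.9048

Step 1: Compute the mean: (32 + 47 + 11 + 21 + 26 + 32 + 4) / 7 = 24.7143
Step 2: Compute squared deviations from the mean:
  (32 - 24.7143)^2 = 53.0816
  (47 - 24.7143)^2 = 496.6531
  (11 - 24.7143)^2 = 188.0816
  (21 - 24.7143)^2 = 13.7959
  (26 - 24.7143)^2 = 1.6531
  (32 - 24.7143)^2 = 53.0816
  (4 - 24.7143)^2 = 429.0816
Step 3: Sum of squared deviations = 1235.4286
Step 4: Sample variance = 1235.4286 / 6 = 205.9048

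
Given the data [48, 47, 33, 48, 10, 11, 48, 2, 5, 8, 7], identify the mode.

48

Step 1: Count the frequency of each value:
  2: appears 1 time(s)
  5: appears 1 time(s)
  7: appears 1 time(s)
  8: appears 1 time(s)
  10: appears 1 time(s)
  11: appears 1 time(s)
  33: appears 1 time(s)
  47: appears 1 time(s)
  48: appears 3 time(s)
Step 2: The value 48 appears most frequently (3 times).
Step 3: Mode = 48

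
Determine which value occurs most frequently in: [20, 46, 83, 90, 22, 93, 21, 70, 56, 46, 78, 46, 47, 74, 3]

46

Step 1: Count the frequency of each value:
  3: appears 1 time(s)
  20: appears 1 time(s)
  21: appears 1 time(s)
  22: appears 1 time(s)
  46: appears 3 time(s)
  47: appears 1 time(s)
  56: appears 1 time(s)
  70: appears 1 time(s)
  74: appears 1 time(s)
  78: appears 1 time(s)
  83: appears 1 time(s)
  90: appears 1 time(s)
  93: appears 1 time(s)
Step 2: The value 46 appears most frequently (3 times).
Step 3: Mode = 46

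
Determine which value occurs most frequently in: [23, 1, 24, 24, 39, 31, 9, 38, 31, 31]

31

Step 1: Count the frequency of each value:
  1: appears 1 time(s)
  9: appears 1 time(s)
  23: appears 1 time(s)
  24: appears 2 time(s)
  31: appears 3 time(s)
  38: appears 1 time(s)
  39: appears 1 time(s)
Step 2: The value 31 appears most frequently (3 times).
Step 3: Mode = 31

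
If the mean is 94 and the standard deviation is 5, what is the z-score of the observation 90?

-0.8

Step 1: Recall the z-score formula: z = (x - mu) / sigma
Step 2: Substitute values: z = (90 - 94) / 5
Step 3: z = -4 / 5 = -0.8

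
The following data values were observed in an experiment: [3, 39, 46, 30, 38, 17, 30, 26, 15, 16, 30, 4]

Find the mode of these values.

30

Step 1: Count the frequency of each value:
  3: appears 1 time(s)
  4: appears 1 time(s)
  15: appears 1 time(s)
  16: appears 1 time(s)
  17: appears 1 time(s)
  26: appears 1 time(s)
  30: appears 3 time(s)
  38: appears 1 time(s)
  39: appears 1 time(s)
  46: appears 1 time(s)
Step 2: The value 30 appears most frequently (3 times).
Step 3: Mode = 30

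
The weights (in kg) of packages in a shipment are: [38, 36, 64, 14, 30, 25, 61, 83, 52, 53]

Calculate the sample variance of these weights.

431.8222

Step 1: Compute the mean: (38 + 36 + 64 + 14 + 30 + 25 + 61 + 83 + 52 + 53) / 10 = 45.6
Step 2: Compute squared deviations from the mean:
  (38 - 45.6)^2 = 57.76
  (36 - 45.6)^2 = 92.16
  (64 - 45.6)^2 = 338.56
  (14 - 45.6)^2 = 998.56
  (30 - 45.6)^2 = 243.36
  (25 - 45.6)^2 = 424.36
  (61 - 45.6)^2 = 237.16
  (83 - 45.6)^2 = 1398.76
  (52 - 45.6)^2 = 40.96
  (53 - 45.6)^2 = 54.76
Step 3: Sum of squared deviations = 3886.4
Step 4: Sample variance = 3886.4 / 9 = 431.8222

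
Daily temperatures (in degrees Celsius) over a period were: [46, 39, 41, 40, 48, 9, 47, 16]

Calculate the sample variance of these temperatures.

220.5

Step 1: Compute the mean: (46 + 39 + 41 + 40 + 48 + 9 + 47 + 16) / 8 = 35.75
Step 2: Compute squared deviations from the mean:
  (46 - 35.75)^2 = 105.0625
  (39 - 35.75)^2 = 10.5625
  (41 - 35.75)^2 = 27.5625
  (40 - 35.75)^2 = 18.0625
  (48 - 35.75)^2 = 150.0625
  (9 - 35.75)^2 = 715.5625
  (47 - 35.75)^2 = 126.5625
  (16 - 35.75)^2 = 390.0625
Step 3: Sum of squared deviations = 1543.5
Step 4: Sample variance = 1543.5 / 7 = 220.5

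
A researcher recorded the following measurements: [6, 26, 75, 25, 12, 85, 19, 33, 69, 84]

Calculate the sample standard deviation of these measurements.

31.2026

Step 1: Compute the mean: 43.4
Step 2: Sum of squared deviations from the mean: 8762.4
Step 3: Sample variance = 8762.4 / 9 = 973.6
Step 4: Standard deviation = sqrt(973.6) = 31.2026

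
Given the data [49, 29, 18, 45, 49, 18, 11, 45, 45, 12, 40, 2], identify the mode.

45

Step 1: Count the frequency of each value:
  2: appears 1 time(s)
  11: appears 1 time(s)
  12: appears 1 time(s)
  18: appears 2 time(s)
  29: appears 1 time(s)
  40: appears 1 time(s)
  45: appears 3 time(s)
  49: appears 2 time(s)
Step 2: The value 45 appears most frequently (3 times).
Step 3: Mode = 45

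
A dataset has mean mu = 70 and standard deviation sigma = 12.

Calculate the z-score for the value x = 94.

2

Step 1: Recall the z-score formula: z = (x - mu) / sigma
Step 2: Substitute values: z = (94 - 70) / 12
Step 3: z = 24 / 12 = 2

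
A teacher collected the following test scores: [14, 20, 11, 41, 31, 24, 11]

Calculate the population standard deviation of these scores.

10.3884

Step 1: Compute the mean: 21.7143
Step 2: Sum of squared deviations from the mean: 755.4286
Step 3: Population variance = 755.4286 / 7 = 107.9184
Step 4: Standard deviation = sqrt(107.9184) = 10.3884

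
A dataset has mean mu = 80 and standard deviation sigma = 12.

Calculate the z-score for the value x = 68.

-1

Step 1: Recall the z-score formula: z = (x - mu) / sigma
Step 2: Substitute values: z = (68 - 80) / 12
Step 3: z = -12 / 12 = -1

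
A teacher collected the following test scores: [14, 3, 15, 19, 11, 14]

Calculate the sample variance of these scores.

29.0667

Step 1: Compute the mean: (14 + 3 + 15 + 19 + 11 + 14) / 6 = 12.6667
Step 2: Compute squared deviations from the mean:
  (14 - 12.6667)^2 = 1.7778
  (3 - 12.6667)^2 = 93.4444
  (15 - 12.6667)^2 = 5.4444
  (19 - 12.6667)^2 = 40.1111
  (11 - 12.6667)^2 = 2.7778
  (14 - 12.6667)^2 = 1.7778
Step 3: Sum of squared deviations = 145.3333
Step 4: Sample variance = 145.3333 / 5 = 29.0667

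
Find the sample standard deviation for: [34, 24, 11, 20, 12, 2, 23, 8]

10.3475

Step 1: Compute the mean: 16.75
Step 2: Sum of squared deviations from the mean: 749.5
Step 3: Sample variance = 749.5 / 7 = 107.0714
Step 4: Standard deviation = sqrt(107.0714) = 10.3475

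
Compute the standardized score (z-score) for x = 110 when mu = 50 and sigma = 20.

3

Step 1: Recall the z-score formula: z = (x - mu) / sigma
Step 2: Substitute values: z = (110 - 50) / 20
Step 3: z = 60 / 20 = 3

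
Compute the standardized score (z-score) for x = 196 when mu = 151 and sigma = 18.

2.5

Step 1: Recall the z-score formula: z = (x - mu) / sigma
Step 2: Substitute values: z = (196 - 151) / 18
Step 3: z = 45 / 18 = 2.5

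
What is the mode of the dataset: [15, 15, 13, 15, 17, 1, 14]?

15

Step 1: Count the frequency of each value:
  1: appears 1 time(s)
  13: appears 1 time(s)
  14: appears 1 time(s)
  15: appears 3 time(s)
  17: appears 1 time(s)
Step 2: The value 15 appears most frequently (3 times).
Step 3: Mode = 15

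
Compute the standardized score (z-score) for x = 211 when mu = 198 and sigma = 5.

2.6

Step 1: Recall the z-score formula: z = (x - mu) / sigma
Step 2: Substitute values: z = (211 - 198) / 5
Step 3: z = 13 / 5 = 2.6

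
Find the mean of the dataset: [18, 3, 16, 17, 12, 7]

12.1667

Step 1: Sum all values: 18 + 3 + 16 + 17 + 12 + 7 = 73
Step 2: Count the number of values: n = 6
Step 3: Mean = sum / n = 73 / 6 = 12.1667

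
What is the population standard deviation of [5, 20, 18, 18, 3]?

7.2498

Step 1: Compute the mean: 12.8
Step 2: Sum of squared deviations from the mean: 262.8
Step 3: Population variance = 262.8 / 5 = 52.56
Step 4: Standard deviation = sqrt(52.56) = 7.2498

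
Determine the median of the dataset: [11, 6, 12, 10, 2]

10

Step 1: Sort the data in ascending order: [2, 6, 10, 11, 12]
Step 2: The number of values is n = 5.
Step 3: Since n is odd, the median is the middle value at position 3: 10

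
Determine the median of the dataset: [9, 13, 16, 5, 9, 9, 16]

9

Step 1: Sort the data in ascending order: [5, 9, 9, 9, 13, 16, 16]
Step 2: The number of values is n = 7.
Step 3: Since n is odd, the median is the middle value at position 4: 9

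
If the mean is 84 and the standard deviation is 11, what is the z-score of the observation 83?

-0.0909

Step 1: Recall the z-score formula: z = (x - mu) / sigma
Step 2: Substitute values: z = (83 - 84) / 11
Step 3: z = -1 / 11 = -0.0909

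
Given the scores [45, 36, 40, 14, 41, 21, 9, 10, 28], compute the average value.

27.1111

Step 1: Sum all values: 45 + 36 + 40 + 14 + 41 + 21 + 9 + 10 + 28 = 244
Step 2: Count the number of values: n = 9
Step 3: Mean = sum / n = 244 / 9 = 27.1111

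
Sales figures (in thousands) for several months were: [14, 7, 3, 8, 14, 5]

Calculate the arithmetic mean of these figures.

8.5

Step 1: Sum all values: 14 + 7 + 3 + 8 + 14 + 5 = 51
Step 2: Count the number of values: n = 6
Step 3: Mean = sum / n = 51 / 6 = 8.5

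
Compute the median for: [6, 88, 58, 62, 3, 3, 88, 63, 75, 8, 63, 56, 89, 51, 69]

62

Step 1: Sort the data in ascending order: [3, 3, 6, 8, 51, 56, 58, 62, 63, 63, 69, 75, 88, 88, 89]
Step 2: The number of values is n = 15.
Step 3: Since n is odd, the median is the middle value at position 8: 62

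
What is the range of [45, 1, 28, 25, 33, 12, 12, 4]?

44

Step 1: Identify the maximum value: max = 45
Step 2: Identify the minimum value: min = 1
Step 3: Range = max - min = 45 - 1 = 44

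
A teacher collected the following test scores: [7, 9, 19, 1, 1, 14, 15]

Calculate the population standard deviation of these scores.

6.4555

Step 1: Compute the mean: 9.4286
Step 2: Sum of squared deviations from the mean: 291.7143
Step 3: Population variance = 291.7143 / 7 = 41.6735
Step 4: Standard deviation = sqrt(41.6735) = 6.4555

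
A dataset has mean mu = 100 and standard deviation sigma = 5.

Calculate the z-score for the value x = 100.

0

Step 1: Recall the z-score formula: z = (x - mu) / sigma
Step 2: Substitute values: z = (100 - 100) / 5
Step 3: z = 0 / 5 = 0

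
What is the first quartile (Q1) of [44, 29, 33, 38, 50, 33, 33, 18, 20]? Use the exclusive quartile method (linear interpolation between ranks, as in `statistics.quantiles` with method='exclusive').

24.5

Step 1: Sort the data: [18, 20, 29, 33, 33, 33, 38, 44, 50]
Step 2: n = 9
Step 3: Using the exclusive quartile method:
  Q1 = 24.5
  Q2 (median) = 33
  Q3 = 41
  IQR = Q3 - Q1 = 41 - 24.5 = 16.5
Step 4: Q1 = 24.5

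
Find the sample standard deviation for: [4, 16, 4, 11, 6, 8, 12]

4.4987

Step 1: Compute the mean: 8.7143
Step 2: Sum of squared deviations from the mean: 121.4286
Step 3: Sample variance = 121.4286 / 6 = 20.2381
Step 4: Standard deviation = sqrt(20.2381) = 4.4987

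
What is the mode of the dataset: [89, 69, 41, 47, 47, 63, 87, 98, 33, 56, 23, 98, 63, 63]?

63

Step 1: Count the frequency of each value:
  23: appears 1 time(s)
  33: appears 1 time(s)
  41: appears 1 time(s)
  47: appears 2 time(s)
  56: appears 1 time(s)
  63: appears 3 time(s)
  69: appears 1 time(s)
  87: appears 1 time(s)
  89: appears 1 time(s)
  98: appears 2 time(s)
Step 2: The value 63 appears most frequently (3 times).
Step 3: Mode = 63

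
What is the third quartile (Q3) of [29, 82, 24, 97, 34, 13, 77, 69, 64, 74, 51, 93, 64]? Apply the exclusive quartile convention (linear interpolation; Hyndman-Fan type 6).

79.5

Step 1: Sort the data: [13, 24, 29, 34, 51, 64, 64, 69, 74, 77, 82, 93, 97]
Step 2: n = 13
Step 3: Using the exclusive quartile method:
  Q1 = 31.5
  Q2 (median) = 64
  Q3 = 79.5
  IQR = Q3 - Q1 = 79.5 - 31.5 = 48
Step 4: Q3 = 79.5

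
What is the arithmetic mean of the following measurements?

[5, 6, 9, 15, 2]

7.4

Step 1: Sum all values: 5 + 6 + 9 + 15 + 2 = 37
Step 2: Count the number of values: n = 5
Step 3: Mean = sum / n = 37 / 5 = 7.4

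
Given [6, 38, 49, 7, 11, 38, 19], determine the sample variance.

304

Step 1: Compute the mean: (6 + 38 + 49 + 7 + 11 + 38 + 19) / 7 = 24
Step 2: Compute squared deviations from the mean:
  (6 - 24)^2 = 324
  (38 - 24)^2 = 196
  (49 - 24)^2 = 625
  (7 - 24)^2 = 289
  (11 - 24)^2 = 169
  (38 - 24)^2 = 196
  (19 - 24)^2 = 25
Step 3: Sum of squared deviations = 1824
Step 4: Sample variance = 1824 / 6 = 304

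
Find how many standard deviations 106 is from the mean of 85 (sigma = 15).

1.4

Step 1: Recall the z-score formula: z = (x - mu) / sigma
Step 2: Substitute values: z = (106 - 85) / 15
Step 3: z = 21 / 15 = 1.4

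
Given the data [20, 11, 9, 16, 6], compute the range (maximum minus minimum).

14

Step 1: Identify the maximum value: max = 20
Step 2: Identify the minimum value: min = 6
Step 3: Range = max - min = 20 - 6 = 14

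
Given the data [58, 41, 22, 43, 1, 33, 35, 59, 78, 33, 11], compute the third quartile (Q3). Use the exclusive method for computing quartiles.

58

Step 1: Sort the data: [1, 11, 22, 33, 33, 35, 41, 43, 58, 59, 78]
Step 2: n = 11
Step 3: Using the exclusive quartile method:
  Q1 = 22
  Q2 (median) = 35
  Q3 = 58
  IQR = Q3 - Q1 = 58 - 22 = 36
Step 4: Q3 = 58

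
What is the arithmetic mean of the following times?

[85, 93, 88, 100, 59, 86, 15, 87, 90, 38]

74.1

Step 1: Sum all values: 85 + 93 + 88 + 100 + 59 + 86 + 15 + 87 + 90 + 38 = 741
Step 2: Count the number of values: n = 10
Step 3: Mean = sum / n = 741 / 10 = 74.1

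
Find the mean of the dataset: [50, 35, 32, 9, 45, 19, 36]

32.2857

Step 1: Sum all values: 50 + 35 + 32 + 9 + 45 + 19 + 36 = 226
Step 2: Count the number of values: n = 7
Step 3: Mean = sum / n = 226 / 7 = 32.2857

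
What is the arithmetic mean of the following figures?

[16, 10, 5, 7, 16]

10.8

Step 1: Sum all values: 16 + 10 + 5 + 7 + 16 = 54
Step 2: Count the number of values: n = 5
Step 3: Mean = sum / n = 54 / 5 = 10.8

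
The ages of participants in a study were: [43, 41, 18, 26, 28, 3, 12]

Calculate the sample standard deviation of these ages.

14.6613

Step 1: Compute the mean: 24.4286
Step 2: Sum of squared deviations from the mean: 1289.7143
Step 3: Sample variance = 1289.7143 / 6 = 214.9524
Step 4: Standard deviation = sqrt(214.9524) = 14.6613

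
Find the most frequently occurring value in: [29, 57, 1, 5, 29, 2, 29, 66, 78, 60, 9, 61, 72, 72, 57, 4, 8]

29

Step 1: Count the frequency of each value:
  1: appears 1 time(s)
  2: appears 1 time(s)
  4: appears 1 time(s)
  5: appears 1 time(s)
  8: appears 1 time(s)
  9: appears 1 time(s)
  29: appears 3 time(s)
  57: appears 2 time(s)
  60: appears 1 time(s)
  61: appears 1 time(s)
  66: appears 1 time(s)
  72: appears 2 time(s)
  78: appears 1 time(s)
Step 2: The value 29 appears most frequently (3 times).
Step 3: Mode = 29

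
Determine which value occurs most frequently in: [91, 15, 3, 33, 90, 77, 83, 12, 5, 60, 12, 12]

12

Step 1: Count the frequency of each value:
  3: appears 1 time(s)
  5: appears 1 time(s)
  12: appears 3 time(s)
  15: appears 1 time(s)
  33: appears 1 time(s)
  60: appears 1 time(s)
  77: appears 1 time(s)
  83: appears 1 time(s)
  90: appears 1 time(s)
  91: appears 1 time(s)
Step 2: The value 12 appears most frequently (3 times).
Step 3: Mode = 12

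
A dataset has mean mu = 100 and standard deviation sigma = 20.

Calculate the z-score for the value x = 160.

3

Step 1: Recall the z-score formula: z = (x - mu) / sigma
Step 2: Substitute values: z = (160 - 100) / 20
Step 3: z = 60 / 20 = 3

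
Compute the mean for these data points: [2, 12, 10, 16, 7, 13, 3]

9

Step 1: Sum all values: 2 + 12 + 10 + 16 + 7 + 13 + 3 = 63
Step 2: Count the number of values: n = 7
Step 3: Mean = sum / n = 63 / 7 = 9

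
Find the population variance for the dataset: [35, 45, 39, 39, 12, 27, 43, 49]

121.8594

Step 1: Compute the mean: (35 + 45 + 39 + 39 + 12 + 27 + 43 + 49) / 8 = 36.125
Step 2: Compute squared deviations from the mean:
  (35 - 36.125)^2 = 1.2656
  (45 - 36.125)^2 = 78.7656
  (39 - 36.125)^2 = 8.2656
  (39 - 36.125)^2 = 8.2656
  (12 - 36.125)^2 = 582.0156
  (27 - 36.125)^2 = 83.2656
  (43 - 36.125)^2 = 47.2656
  (49 - 36.125)^2 = 165.7656
Step 3: Sum of squared deviations = 974.875
Step 4: Population variance = 974.875 / 8 = 121.8594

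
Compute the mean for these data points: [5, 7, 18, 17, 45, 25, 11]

18.2857

Step 1: Sum all values: 5 + 7 + 18 + 17 + 45 + 25 + 11 = 128
Step 2: Count the number of values: n = 7
Step 3: Mean = sum / n = 128 / 7 = 18.2857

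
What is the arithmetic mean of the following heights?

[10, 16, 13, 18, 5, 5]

11.1667

Step 1: Sum all values: 10 + 16 + 13 + 18 + 5 + 5 = 67
Step 2: Count the number of values: n = 6
Step 3: Mean = sum / n = 67 / 6 = 11.1667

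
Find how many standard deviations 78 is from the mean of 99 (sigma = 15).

-1.4

Step 1: Recall the z-score formula: z = (x - mu) / sigma
Step 2: Substitute values: z = (78 - 99) / 15
Step 3: z = -21 / 15 = -1.4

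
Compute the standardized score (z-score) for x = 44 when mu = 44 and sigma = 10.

0

Step 1: Recall the z-score formula: z = (x - mu) / sigma
Step 2: Substitute values: z = (44 - 44) / 10
Step 3: z = 0 / 10 = 0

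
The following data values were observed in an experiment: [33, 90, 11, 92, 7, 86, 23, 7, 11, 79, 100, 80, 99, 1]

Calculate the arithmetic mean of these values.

51.3571

Step 1: Sum all values: 33 + 90 + 11 + 92 + 7 + 86 + 23 + 7 + 11 + 79 + 100 + 80 + 99 + 1 = 719
Step 2: Count the number of values: n = 14
Step 3: Mean = sum / n = 719 / 14 = 51.3571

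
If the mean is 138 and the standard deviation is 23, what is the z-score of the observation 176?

1.6522

Step 1: Recall the z-score formula: z = (x - mu) / sigma
Step 2: Substitute values: z = (176 - 138) / 23
Step 3: z = 38 / 23 = 1.6522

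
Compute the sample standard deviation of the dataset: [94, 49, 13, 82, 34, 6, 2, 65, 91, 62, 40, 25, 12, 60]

31.4315

Step 1: Compute the mean: 45.3571
Step 2: Sum of squared deviations from the mean: 12843.2143
Step 3: Sample variance = 12843.2143 / 13 = 987.9396
Step 4: Standard deviation = sqrt(987.9396) = 31.4315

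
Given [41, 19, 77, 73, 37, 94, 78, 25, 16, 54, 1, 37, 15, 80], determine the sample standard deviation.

29.7171

Step 1: Compute the mean: 46.2143
Step 2: Sum of squared deviations from the mean: 11480.3571
Step 3: Sample variance = 11480.3571 / 13 = 883.1044
Step 4: Standard deviation = sqrt(883.1044) = 29.7171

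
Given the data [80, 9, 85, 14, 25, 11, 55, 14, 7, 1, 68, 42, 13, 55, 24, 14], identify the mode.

14

Step 1: Count the frequency of each value:
  1: appears 1 time(s)
  7: appears 1 time(s)
  9: appears 1 time(s)
  11: appears 1 time(s)
  13: appears 1 time(s)
  14: appears 3 time(s)
  24: appears 1 time(s)
  25: appears 1 time(s)
  42: appears 1 time(s)
  55: appears 2 time(s)
  68: appears 1 time(s)
  80: appears 1 time(s)
  85: appears 1 time(s)
Step 2: The value 14 appears most frequently (3 times).
Step 3: Mode = 14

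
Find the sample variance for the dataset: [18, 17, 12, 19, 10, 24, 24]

28.9048

Step 1: Compute the mean: (18 + 17 + 12 + 19 + 10 + 24 + 24) / 7 = 17.7143
Step 2: Compute squared deviations from the mean:
  (18 - 17.7143)^2 = 0.0816
  (17 - 17.7143)^2 = 0.5102
  (12 - 17.7143)^2 = 32.6531
  (19 - 17.7143)^2 = 1.6531
  (10 - 17.7143)^2 = 59.5102
  (24 - 17.7143)^2 = 39.5102
  (24 - 17.7143)^2 = 39.5102
Step 3: Sum of squared deviations = 173.4286
Step 4: Sample variance = 173.4286 / 6 = 28.9048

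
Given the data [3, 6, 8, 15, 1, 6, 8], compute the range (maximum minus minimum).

14

Step 1: Identify the maximum value: max = 15
Step 2: Identify the minimum value: min = 1
Step 3: Range = max - min = 15 - 1 = 14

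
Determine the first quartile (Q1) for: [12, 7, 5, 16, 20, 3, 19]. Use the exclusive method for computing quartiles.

5

Step 1: Sort the data: [3, 5, 7, 12, 16, 19, 20]
Step 2: n = 7
Step 3: Using the exclusive quartile method:
  Q1 = 5
  Q2 (median) = 12
  Q3 = 19
  IQR = Q3 - Q1 = 19 - 5 = 14
Step 4: Q1 = 5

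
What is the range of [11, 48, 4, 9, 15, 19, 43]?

44

Step 1: Identify the maximum value: max = 48
Step 2: Identify the minimum value: min = 4
Step 3: Range = max - min = 48 - 4 = 44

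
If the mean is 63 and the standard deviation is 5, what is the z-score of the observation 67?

0.8

Step 1: Recall the z-score formula: z = (x - mu) / sigma
Step 2: Substitute values: z = (67 - 63) / 5
Step 3: z = 4 / 5 = 0.8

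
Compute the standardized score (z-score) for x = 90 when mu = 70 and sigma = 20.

1

Step 1: Recall the z-score formula: z = (x - mu) / sigma
Step 2: Substitute values: z = (90 - 70) / 20
Step 3: z = 20 / 20 = 1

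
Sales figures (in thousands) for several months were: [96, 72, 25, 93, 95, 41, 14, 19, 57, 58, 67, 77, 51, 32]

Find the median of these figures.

57.5

Step 1: Sort the data in ascending order: [14, 19, 25, 32, 41, 51, 57, 58, 67, 72, 77, 93, 95, 96]
Step 2: The number of values is n = 14.
Step 3: Since n is even, the median is the average of positions 7 and 8:
  Median = (57 + 58) / 2 = 57.5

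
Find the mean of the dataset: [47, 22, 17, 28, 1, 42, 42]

28.4286

Step 1: Sum all values: 47 + 22 + 17 + 28 + 1 + 42 + 42 = 199
Step 2: Count the number of values: n = 7
Step 3: Mean = sum / n = 199 / 7 = 28.4286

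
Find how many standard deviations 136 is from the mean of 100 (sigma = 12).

3

Step 1: Recall the z-score formula: z = (x - mu) / sigma
Step 2: Substitute values: z = (136 - 100) / 12
Step 3: z = 36 / 12 = 3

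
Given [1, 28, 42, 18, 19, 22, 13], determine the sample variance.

160.9524

Step 1: Compute the mean: (1 + 28 + 42 + 18 + 19 + 22 + 13) / 7 = 20.4286
Step 2: Compute squared deviations from the mean:
  (1 - 20.4286)^2 = 377.4694
  (28 - 20.4286)^2 = 57.3265
  (42 - 20.4286)^2 = 465.3265
  (18 - 20.4286)^2 = 5.898
  (19 - 20.4286)^2 = 2.0408
  (22 - 20.4286)^2 = 2.4694
  (13 - 20.4286)^2 = 55.1837
Step 3: Sum of squared deviations = 965.7143
Step 4: Sample variance = 965.7143 / 6 = 160.9524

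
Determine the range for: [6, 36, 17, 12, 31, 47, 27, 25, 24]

41

Step 1: Identify the maximum value: max = 47
Step 2: Identify the minimum value: min = 6
Step 3: Range = max - min = 47 - 6 = 41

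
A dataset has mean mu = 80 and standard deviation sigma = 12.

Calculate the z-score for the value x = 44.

-3

Step 1: Recall the z-score formula: z = (x - mu) / sigma
Step 2: Substitute values: z = (44 - 80) / 12
Step 3: z = -36 / 12 = -3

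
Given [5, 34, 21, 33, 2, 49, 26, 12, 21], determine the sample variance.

224.7778

Step 1: Compute the mean: (5 + 34 + 21 + 33 + 2 + 49 + 26 + 12 + 21) / 9 = 22.5556
Step 2: Compute squared deviations from the mean:
  (5 - 22.5556)^2 = 308.1975
  (34 - 22.5556)^2 = 130.9753
  (21 - 22.5556)^2 = 2.4198
  (33 - 22.5556)^2 = 109.0864
  (2 - 22.5556)^2 = 422.5309
  (49 - 22.5556)^2 = 699.3086
  (26 - 22.5556)^2 = 11.8642
  (12 - 22.5556)^2 = 111.4198
  (21 - 22.5556)^2 = 2.4198
Step 3: Sum of squared deviations = 1798.2222
Step 4: Sample variance = 1798.2222 / 8 = 224.7778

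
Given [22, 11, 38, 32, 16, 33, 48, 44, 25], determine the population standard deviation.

11.7515

Step 1: Compute the mean: 29.8889
Step 2: Sum of squared deviations from the mean: 1242.8889
Step 3: Population variance = 1242.8889 / 9 = 138.0988
Step 4: Standard deviation = sqrt(138.0988) = 11.7515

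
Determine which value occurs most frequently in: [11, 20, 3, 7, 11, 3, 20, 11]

11

Step 1: Count the frequency of each value:
  3: appears 2 time(s)
  7: appears 1 time(s)
  11: appears 3 time(s)
  20: appears 2 time(s)
Step 2: The value 11 appears most frequently (3 times).
Step 3: Mode = 11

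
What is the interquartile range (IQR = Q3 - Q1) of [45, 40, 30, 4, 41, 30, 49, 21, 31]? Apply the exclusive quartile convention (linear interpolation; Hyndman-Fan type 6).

17.5

Step 1: Sort the data: [4, 21, 30, 30, 31, 40, 41, 45, 49]
Step 2: n = 9
Step 3: Using the exclusive quartile method:
  Q1 = 25.5
  Q2 (median) = 31
  Q3 = 43
  IQR = Q3 - Q1 = 43 - 25.5 = 17.5
Step 4: IQR = 17.5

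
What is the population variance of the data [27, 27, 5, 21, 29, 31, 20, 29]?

62.7344

Step 1: Compute the mean: (27 + 27 + 5 + 21 + 29 + 31 + 20 + 29) / 8 = 23.625
Step 2: Compute squared deviations from the mean:
  (27 - 23.625)^2 = 11.3906
  (27 - 23.625)^2 = 11.3906
  (5 - 23.625)^2 = 346.8906
  (21 - 23.625)^2 = 6.8906
  (29 - 23.625)^2 = 28.8906
  (31 - 23.625)^2 = 54.3906
  (20 - 23.625)^2 = 13.1406
  (29 - 23.625)^2 = 28.8906
Step 3: Sum of squared deviations = 501.875
Step 4: Population variance = 501.875 / 8 = 62.7344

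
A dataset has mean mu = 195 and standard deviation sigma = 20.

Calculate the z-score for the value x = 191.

-0.2

Step 1: Recall the z-score formula: z = (x - mu) / sigma
Step 2: Substitute values: z = (191 - 195) / 20
Step 3: z = -4 / 20 = -0.2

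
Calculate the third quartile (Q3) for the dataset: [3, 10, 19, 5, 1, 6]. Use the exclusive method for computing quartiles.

12.25

Step 1: Sort the data: [1, 3, 5, 6, 10, 19]
Step 2: n = 6
Step 3: Using the exclusive quartile method:
  Q1 = 2.5
  Q2 (median) = 5.5
  Q3 = 12.25
  IQR = Q3 - Q1 = 12.25 - 2.5 = 9.75
Step 4: Q3 = 12.25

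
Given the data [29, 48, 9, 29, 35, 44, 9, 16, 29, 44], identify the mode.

29

Step 1: Count the frequency of each value:
  9: appears 2 time(s)
  16: appears 1 time(s)
  29: appears 3 time(s)
  35: appears 1 time(s)
  44: appears 2 time(s)
  48: appears 1 time(s)
Step 2: The value 29 appears most frequently (3 times).
Step 3: Mode = 29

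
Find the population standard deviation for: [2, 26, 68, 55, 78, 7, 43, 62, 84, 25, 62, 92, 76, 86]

28.5418

Step 1: Compute the mean: 54.7143
Step 2: Sum of squared deviations from the mean: 11404.8571
Step 3: Population variance = 11404.8571 / 14 = 814.6327
Step 4: Standard deviation = sqrt(814.6327) = 28.5418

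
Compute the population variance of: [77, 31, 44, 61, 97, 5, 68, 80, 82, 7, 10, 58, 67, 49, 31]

791.5822

Step 1: Compute the mean: (77 + 31 + 44 + 61 + 97 + 5 + 68 + 80 + 82 + 7 + 10 + 58 + 67 + 49 + 31) / 15 = 51.1333
Step 2: Compute squared deviations from the mean:
  (77 - 51.1333)^2 = 669.0844
  (31 - 51.1333)^2 = 405.3511
  (44 - 51.1333)^2 = 50.8844
  (61 - 51.1333)^2 = 97.3511
  (97 - 51.1333)^2 = 2103.7511
  (5 - 51.1333)^2 = 2128.2844
  (68 - 51.1333)^2 = 284.4844
  (80 - 51.1333)^2 = 833.2844
  (82 - 51.1333)^2 = 952.7511
  (7 - 51.1333)^2 = 1947.7511
  (10 - 51.1333)^2 = 1691.9511
  (58 - 51.1333)^2 = 47.1511
  (67 - 51.1333)^2 = 251.7511
  (49 - 51.1333)^2 = 4.5511
  (31 - 51.1333)^2 = 405.3511
Step 3: Sum of squared deviations = 11873.7333
Step 4: Population variance = 11873.7333 / 15 = 791.5822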